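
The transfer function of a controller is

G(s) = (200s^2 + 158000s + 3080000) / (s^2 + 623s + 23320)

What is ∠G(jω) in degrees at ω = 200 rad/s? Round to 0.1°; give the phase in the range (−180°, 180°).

Substitute s = j200:
Numerator: 200(j200)^2 + 158000(j200) + 3080000 = -4920000 + j31600000
Denominator: (j200)^2 + 623(j200) + 23320 = -16680 + j124600
|N| = √(4920000² + 31600000²) ≈ 3.1981e+07, ∠N ≈ 98.85°
|D| = √(16680² + 124600²) ≈ 1.2571e+05, ∠D ≈ 97.62°
∠G = 98.85° − 97.62° = 1.23°

1.2°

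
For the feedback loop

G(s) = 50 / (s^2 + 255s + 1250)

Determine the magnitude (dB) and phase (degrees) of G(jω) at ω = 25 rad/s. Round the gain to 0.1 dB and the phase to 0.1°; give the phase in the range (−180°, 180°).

-42.2 dB, -84.4°

Substitute s = j25:
Numerator: 50 = 50 + j0
Denominator: (j25)^2 + 255(j25) + 1250 = 625 + j6375
|N| = √(50² + 0²) ≈ 50, ∠N ≈ 0.00°
|D| = √(625² + 6375²) ≈ 6405.6, ∠D ≈ 84.40°
|G| = 50 / 6405.6 ≈ 0.0078057
Gain = 20 log₁₀(0.0078057) ≈ -42.15 dB
∠G = 0.00° − 84.40° = -84.40°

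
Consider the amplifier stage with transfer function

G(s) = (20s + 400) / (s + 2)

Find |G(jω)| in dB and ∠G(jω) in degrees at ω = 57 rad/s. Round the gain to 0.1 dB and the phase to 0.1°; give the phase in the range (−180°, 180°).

26.5 dB, -17.3°

Substitute s = j57:
Numerator: 20(j57) + 400 = 400 + j1140
Denominator: (j57) + 2 = 2 + j57
|N| = √(400² + 1140²) ≈ 1208.1, ∠N ≈ 70.67°
|D| = √(2² + 57²) ≈ 57.035, ∠D ≈ 87.99°
|G| = 1208.1 / 57.035 ≈ 21.182
Gain = 20 log₁₀(21.182) ≈ 26.52 dB
∠G = 70.67° − 87.99° = -17.32°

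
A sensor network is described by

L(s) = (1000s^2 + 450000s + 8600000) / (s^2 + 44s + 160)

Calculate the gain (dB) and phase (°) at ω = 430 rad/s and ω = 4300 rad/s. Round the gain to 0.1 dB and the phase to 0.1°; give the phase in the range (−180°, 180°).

ω = 430: 63.0 dB, -41.8°; ω = 4300: 60.0 dB, -5.4°

Substitute s = j430:
Numerator: 1000(j430)^2 + 450000(j430) + 8600000 = -176300000 + j193500000
Denominator: (j430)^2 + 44(j430) + 160 = -184740 + j18920
|N| = √(176300000² + 193500000²) ≈ 2.6177e+08, ∠N ≈ 132.34°
|D| = √(184740² + 18920²) ≈ 1.8571e+05, ∠D ≈ 174.15°
|L| = 2.6177e+08 / 1.8571e+05 ≈ 1409.6
Gain = 20 log₁₀(1409.6) ≈ 62.98 dB
∠L = 132.34° − 174.15° = -41.81°

Substitute s = j4300:
Numerator: 1000(j4300)^2 + 450000(j4300) + 8600000 = -18481400000 + j1935000000
Denominator: (j4300)^2 + 44(j4300) + 160 = -18489840 + j189200
|N| = √(18481400000² + 1935000000²) ≈ 1.8582e+10, ∠N ≈ 174.02°
|D| = √(18489840² + 189200²) ≈ 1.8491e+07, ∠D ≈ 179.41°
|L| = 1.8582e+10 / 1.8491e+07 ≈ 1004.9
Gain = 20 log₁₀(1004.9) ≈ 60.04 dB
∠L = 174.02° − 179.41° = -5.39°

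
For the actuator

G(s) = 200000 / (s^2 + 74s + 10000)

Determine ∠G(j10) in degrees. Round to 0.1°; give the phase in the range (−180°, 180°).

-4.3°

At s = jω = j10:
quadratic: (j10)² + 74·j10 + 10000 = 9900 + j740 → |·| ≈ 9927.6, ∠ ≈ 4.27°
∠G = 0.00° − 4.27° = -4.27°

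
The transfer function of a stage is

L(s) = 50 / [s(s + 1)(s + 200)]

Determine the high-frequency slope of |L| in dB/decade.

-60 dB/decade

Each pole contributes −20 dB/decade at high frequency; each zero contributes +20 dB/decade.
Net: 0 zero(s) − 3 pole(s) → -60 dB/decade.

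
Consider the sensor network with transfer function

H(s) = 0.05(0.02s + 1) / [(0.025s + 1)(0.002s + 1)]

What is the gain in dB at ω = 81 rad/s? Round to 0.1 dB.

-27.6 dB

At ω = 81 rad/s:
zero (1 + j81·0.02) = 1 + j1.62 → |·| ≈ 1.9038, ∠ ≈ 58.31°
pole (1 + j81·0.025) = 1 + j2.025 → |·| ≈ 2.2585, ∠ ≈ 63.72°
pole (1 + j81·0.002) = 1 + j0.162 → |·| ≈ 1.013, ∠ ≈ 9.20°
|H| = 0.05 · 1.9038 / (2.2585 · 1.013) ≈ 0.041607
Gain = 20 log₁₀(0.041607) ≈ -27.62 dB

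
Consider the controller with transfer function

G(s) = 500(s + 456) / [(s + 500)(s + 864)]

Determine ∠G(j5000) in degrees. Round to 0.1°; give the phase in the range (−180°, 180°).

At s = jω = j5000:
zero (s+456): 456 + j5000 → |·| = √(456²+5000²) = √25207936 ≈ 5020.8, ∠ = arctan(5000/456) ≈ 84.79°
pole (s+500): 500 + j5000 → |·| = √(500²+5000²) = √25250000 ≈ 5024.9, ∠ = arctan(5000/500) ≈ 84.29°
pole (s+864): 864 + j5000 → |·| = √(864²+5000²) = √25746496 ≈ 5074.1, ∠ = arctan(5000/864) ≈ 80.20°
∠G = 84.79° − 164.49° = -79.70°

-79.7°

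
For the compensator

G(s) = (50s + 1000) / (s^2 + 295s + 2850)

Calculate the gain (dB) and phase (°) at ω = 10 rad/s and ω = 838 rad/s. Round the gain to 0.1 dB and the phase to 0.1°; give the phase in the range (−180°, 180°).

ω = 10: -11.1 dB, -20.4°; ω = 838: -25.0 dB, -71.9°

Substitute s = j10:
Numerator: 50(j10) + 1000 = 1000 + j500
Denominator: (j10)^2 + 295(j10) + 2850 = 2750 + j2950
|N| = √(1000² + 500²) ≈ 1118, ∠N ≈ 26.57°
|D| = √(2750² + 2950²) ≈ 4033, ∠D ≈ 47.01°
|G| = 1118 / 4033 ≈ 0.27721
Gain = 20 log₁₀(0.27721) ≈ -11.14 dB
∠G = 26.57° − 47.01° = -20.44°

Substitute s = j838:
Numerator: 50(j838) + 1000 = 1000 + j41900
Denominator: (j838)^2 + 295(j838) + 2850 = -699394 + j247210
|N| = √(1000² + 41900²) ≈ 41912, ∠N ≈ 88.63°
|D| = √(699394² + 247210²) ≈ 7.418e+05, ∠D ≈ 160.53°
|G| = 41912 / 7.418e+05 ≈ 0.0565
Gain = 20 log₁₀(0.0565) ≈ -24.96 dB
∠G = 88.63° − 160.53° = -71.90°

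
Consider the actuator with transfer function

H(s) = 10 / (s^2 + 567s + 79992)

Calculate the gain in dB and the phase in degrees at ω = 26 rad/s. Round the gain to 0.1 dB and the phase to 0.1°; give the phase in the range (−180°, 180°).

-78.1 dB, -10.5°

Substitute s = j26:
Numerator: 10 = 10 + j0
Denominator: (j26)^2 + 567(j26) + 79992 = 79316 + j14742
|N| = √(10² + 0²) ≈ 10, ∠N ≈ 0.00°
|D| = √(79316² + 14742²) ≈ 80674, ∠D ≈ 10.53°
|H| = 10 / 80674 ≈ 0.00012396
Gain = 20 log₁₀(0.00012396) ≈ -78.13 dB
∠H = 0.00° − 10.53° = -10.53°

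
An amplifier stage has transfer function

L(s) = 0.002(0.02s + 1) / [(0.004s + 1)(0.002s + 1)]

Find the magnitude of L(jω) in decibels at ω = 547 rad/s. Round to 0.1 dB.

At ω = 547 rad/s:
zero (1 + j547·0.02) = 1 + j10.94 → |·| ≈ 10.986, ∠ ≈ 84.78°
pole (1 + j547·0.004) = 1 + j2.188 → |·| ≈ 2.4057, ∠ ≈ 65.44°
pole (1 + j547·0.002) = 1 + j1.094 → |·| ≈ 1.4822, ∠ ≈ 47.57°
|L| = 0.002 · 10.986 / (2.4057 · 1.4822) ≈ 0.006162
Gain = 20 log₁₀(0.006162) ≈ -44.21 dB

-44.2 dB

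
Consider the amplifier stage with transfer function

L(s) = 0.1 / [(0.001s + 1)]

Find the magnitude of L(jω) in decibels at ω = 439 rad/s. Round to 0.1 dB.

-20.8 dB

At ω = 439 rad/s:
pole (1 + j439·0.001) = 1 + j0.439 → |·| ≈ 1.0921, ∠ ≈ 23.70°
|L| = 0.1 · 1 / (1.0921) ≈ 0.091567
Gain = 20 log₁₀(0.091567) ≈ -20.77 dB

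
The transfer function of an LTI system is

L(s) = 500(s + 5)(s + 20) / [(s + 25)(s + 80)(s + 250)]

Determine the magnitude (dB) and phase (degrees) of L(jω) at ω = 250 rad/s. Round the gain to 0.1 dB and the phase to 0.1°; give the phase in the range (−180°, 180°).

2.6 dB, -27.3°

At s = jω = j250:
zero (s+5): 5 + j250 → |·| = √(5²+250²) = √62525 ≈ 250.05, ∠ = arctan(250/5) ≈ 88.85°
zero (s+20): 20 + j250 → |·| = √(20²+250²) = √62900 ≈ 250.8, ∠ = arctan(250/20) ≈ 85.43°
pole (s+25): 25 + j250 → |·| = √(25²+250²) = √63125 ≈ 251.25, ∠ = arctan(250/25) ≈ 84.29°
pole (s+80): 80 + j250 → |·| = √(80²+250²) = √68900 ≈ 262.49, ∠ = arctan(250/80) ≈ 72.26°
pole (s+250): 250 + j250 → |·| = √(250²+250²) = √125000 ≈ 353.55, ∠ = arctan(250/250) ≈ 45.00°
|L| = 500 · 62713 / 2.3317e+07 ≈ 1.3448
Gain = 20 log₁₀(1.3448) ≈ 2.57 dB
∠L = 174.28° − 201.55° = -27.27°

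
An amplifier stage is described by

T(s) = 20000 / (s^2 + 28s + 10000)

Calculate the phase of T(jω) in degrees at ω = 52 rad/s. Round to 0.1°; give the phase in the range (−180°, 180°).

At s = jω = j52:
quadratic: (j52)² + 28·j52 + 10000 = 7296 + j1456 → |·| ≈ 7439.9, ∠ ≈ 11.29°
∠T = 0.00° − 11.29° = -11.29°

-11.3°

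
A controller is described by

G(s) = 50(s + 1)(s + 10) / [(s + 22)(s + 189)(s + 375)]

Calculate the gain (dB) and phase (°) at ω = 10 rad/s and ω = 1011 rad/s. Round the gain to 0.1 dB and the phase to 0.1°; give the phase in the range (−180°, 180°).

ω = 10: -47.7 dB, 100.3°; ω = 1011: -26.8 dB, -58.4°

At s = jω = j10:
zero (s+1): 1 + j10 → |·| = √(1²+10²) = √101 ≈ 10.05, ∠ = arctan(10/1) ≈ 84.29°
zero (s+10): 10 + j10 → |·| = √(10²+10²) = √200 ≈ 14.142, ∠ = arctan(10/10) ≈ 45.00°
pole (s+22): 22 + j10 → |·| = √(22²+10²) = √584 ≈ 24.166, ∠ = arctan(10/22) ≈ 24.44°
pole (s+189): 189 + j10 → |·| = √(189²+10²) = √35821 ≈ 189.26, ∠ = arctan(10/189) ≈ 3.03°
pole (s+375): 375 + j10 → |·| = √(375²+10²) = √140725 ≈ 375.13, ∠ = arctan(10/375) ≈ 1.53°
|G| = 50 · 142.13 / 1.7157e+06 ≈ 0.004142
Gain = 20 log₁₀(0.004142) ≈ -47.66 dB
∠G = 129.29° − 29.00° = 100.29°

At s = jω = j1011:
zero (s+1): 1 + j1011 → |·| = √(1²+1011²) = √1022122 ≈ 1011, ∠ = arctan(1011/1) ≈ 89.94°
zero (s+10): 10 + j1011 → |·| = √(10²+1011²) = √1022221 ≈ 1011, ∠ = arctan(1011/10) ≈ 89.43°
pole (s+22): 22 + j1011 → |·| = √(22²+1011²) = √1022605 ≈ 1011.2, ∠ = arctan(1011/22) ≈ 88.75°
pole (s+189): 189 + j1011 → |·| = √(189²+1011²) = √1057842 ≈ 1028.5, ∠ = arctan(1011/189) ≈ 79.41°
pole (s+375): 375 + j1011 → |·| = √(375²+1011²) = √1162746 ≈ 1078.3, ∠ = arctan(1011/375) ≈ 69.65°
|G| = 50 · 1.0221e+06 / 1.1215e+09 ≈ 0.045568
Gain = 20 log₁₀(0.045568) ≈ -26.83 dB
∠G = 179.37° − 237.81° = -58.44°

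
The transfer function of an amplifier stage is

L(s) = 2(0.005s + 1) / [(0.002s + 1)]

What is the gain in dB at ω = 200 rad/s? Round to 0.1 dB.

At ω = 200 rad/s:
zero (1 + j200·0.005) = 1 + j1 → |·| ≈ 1.4142, ∠ ≈ 45.00°
pole (1 + j200·0.002) = 1 + j0.4 → |·| ≈ 1.077, ∠ ≈ 21.80°
|L| = 2 · 1.4142 / (1.077) ≈ 2.6262
Gain = 20 log₁₀(2.6262) ≈ 8.39 dB

8.4 dB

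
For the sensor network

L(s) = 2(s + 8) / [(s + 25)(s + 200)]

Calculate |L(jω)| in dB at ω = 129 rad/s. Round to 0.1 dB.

-41.7 dB

At s = jω = j129:
zero (s+8): 8 + j129 → |·| = √(8²+129²) = √16705 ≈ 129.25, ∠ = arctan(129/8) ≈ 86.45°
pole (s+25): 25 + j129 → |·| = √(25²+129²) = √17266 ≈ 131.4, ∠ = arctan(129/25) ≈ 79.03°
pole (s+200): 200 + j129 → |·| = √(200²+129²) = √56641 ≈ 237.99, ∠ = arctan(129/200) ≈ 32.82°
|L| = 2 · 129.25 / 31272 ≈ 0.0082662
Gain = 20 log₁₀(0.0082662) ≈ -41.65 dB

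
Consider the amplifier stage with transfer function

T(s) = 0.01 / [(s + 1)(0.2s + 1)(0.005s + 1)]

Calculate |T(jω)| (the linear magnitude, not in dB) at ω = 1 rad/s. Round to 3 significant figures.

0.00693

At ω = 1 rad/s:
pole (1 + j1·1) = 1 + j1 → |·| ≈ 1.4142, ∠ ≈ 45.00°
pole (1 + j1·0.2) = 1 + j0.2 → |·| ≈ 1.0198, ∠ ≈ 11.31°
pole (1 + j1·0.005) = 1 + j0.005 → |·| ≈ 1, ∠ ≈ 0.29°
|T| = 0.01 · 1 / (1.4142 · 1.0198 · 1) ≈ 0.0069338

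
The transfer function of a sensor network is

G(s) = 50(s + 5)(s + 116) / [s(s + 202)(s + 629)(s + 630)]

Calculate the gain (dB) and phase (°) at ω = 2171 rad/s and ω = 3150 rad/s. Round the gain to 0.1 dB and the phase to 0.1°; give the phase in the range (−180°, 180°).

At s = jω = j2171:
zero (s+5): 5 + j2171 → |·| = √(5²+2171²) = √4713266 ≈ 2171, ∠ = arctan(2171/5) ≈ 89.87°
zero (s+116): 116 + j2171 → |·| = √(116²+2171²) = √4726697 ≈ 2174.1, ∠ = arctan(2171/116) ≈ 86.94°
pole (s+202): 202 + j2171 → |·| = √(202²+2171²) = √4754045 ≈ 2180.4, ∠ = arctan(2171/202) ≈ 84.68°
pole (s+629): 629 + j2171 → |·| = √(629²+2171²) = √5108882 ≈ 2260.3, ∠ = arctan(2171/629) ≈ 73.84°
pole (s+630): 630 + j2171 → |·| = √(630²+2171²) = √5110141 ≈ 2260.6, ∠ = arctan(2171/630) ≈ 73.82°
pole at origin: |s| = 2171, ∠ = 90.00° (in denominator)
|G| = 50 · 4.72e+06 / 2.4187e+13 ≈ 9.7573e-06
Gain = 20 log₁₀(9.7573e-06) ≈ -100.21 dB
∠G = 176.81° − 322.34° = -145.53°

At s = jω = j3150:
zero (s+5): 5 + j3150 → |·| = √(5²+3150²) = √9922525 ≈ 3150, ∠ = arctan(3150/5) ≈ 89.91°
zero (s+116): 116 + j3150 → |·| = √(116²+3150²) = √9935956 ≈ 3152.1, ∠ = arctan(3150/116) ≈ 87.89°
pole (s+202): 202 + j3150 → |·| = √(202²+3150²) = √9963304 ≈ 3156.5, ∠ = arctan(3150/202) ≈ 86.33°
pole (s+629): 629 + j3150 → |·| = √(629²+3150²) = √10318141 ≈ 3212.2, ∠ = arctan(3150/629) ≈ 78.71°
pole (s+630): 630 + j3150 → |·| = √(630²+3150²) = √10319400 ≈ 3212.4, ∠ = arctan(3150/630) ≈ 78.69°
pole at origin: |s| = 3150, ∠ = 90.00° (in denominator)
|G| = 50 · 9.9291e+06 / 1.026e+14 ≈ 4.8387e-06
Gain = 20 log₁₀(4.8387e-06) ≈ -106.31 dB
∠G = 177.80° − 333.73° = -155.93°

ω = 2171: -100.2 dB, -145.5°; ω = 3150: -106.3 dB, -155.9°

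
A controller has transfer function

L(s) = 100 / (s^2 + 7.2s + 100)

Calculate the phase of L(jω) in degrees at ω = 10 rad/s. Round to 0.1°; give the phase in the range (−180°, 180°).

-90.0°

At s = jω = j10:
quadratic: (j10)² + 7.2·j10 + 100 = 0 + j72 → |·| ≈ 72, ∠ ≈ 90.00°
∠L = 0.00° − 90.00° = -90.00°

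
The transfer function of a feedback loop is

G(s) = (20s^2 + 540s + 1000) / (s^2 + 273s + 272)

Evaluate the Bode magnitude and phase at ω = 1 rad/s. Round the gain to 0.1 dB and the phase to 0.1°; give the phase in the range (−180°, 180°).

9.3 dB, -16.4°

Substitute s = j1:
Numerator: 20(j1)^2 + 540(j1) + 1000 = 980 + j540
Denominator: (j1)^2 + 273(j1) + 272 = 271 + j273
|N| = √(980² + 540²) ≈ 1118.9, ∠N ≈ 28.86°
|D| = √(271² + 273²) ≈ 384.67, ∠D ≈ 45.21°
|G| = 1118.9 / 384.67 ≈ 2.9087
Gain = 20 log₁₀(2.9087) ≈ 9.27 dB
∠G = 28.86° − 45.21° = -16.35°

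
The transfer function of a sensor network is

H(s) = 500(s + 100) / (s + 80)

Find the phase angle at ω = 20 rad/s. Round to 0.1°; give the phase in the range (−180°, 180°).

-2.7°

At s = jω = j20:
zero (s+100): 100 + j20 → |·| = √(100²+20²) = √10400 ≈ 101.98, ∠ = arctan(20/100) ≈ 11.31°
pole (s+80): 80 + j20 → |·| = √(80²+20²) = √6800 ≈ 82.462, ∠ = arctan(20/80) ≈ 14.04°
∠H = 11.31° − 14.04° = -2.73°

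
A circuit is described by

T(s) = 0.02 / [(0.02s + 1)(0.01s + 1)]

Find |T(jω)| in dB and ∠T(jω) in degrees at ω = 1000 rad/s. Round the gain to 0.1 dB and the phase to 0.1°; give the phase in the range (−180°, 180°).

-80.1 dB, -171.4°

At ω = 1000 rad/s:
pole (1 + j1000·0.02) = 1 + j20 → |·| ≈ 20.025, ∠ ≈ 87.14°
pole (1 + j1000·0.01) = 1 + j10 → |·| ≈ 10.05, ∠ ≈ 84.29°
|T| = 0.02 · 1 / (20.025 · 10.05) ≈ 9.9378e-05
Gain = 20 log₁₀(9.9378e-05) ≈ -80.05 dB
∠T = (0°) − (87.14° + 84.29°) = -171.43°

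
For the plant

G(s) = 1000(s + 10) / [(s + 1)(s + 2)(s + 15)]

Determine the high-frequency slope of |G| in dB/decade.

-40 dB/decade

Each pole contributes −20 dB/decade at high frequency; each zero contributes +20 dB/decade.
Net: 1 zero(s) − 3 pole(s) → -40 dB/decade.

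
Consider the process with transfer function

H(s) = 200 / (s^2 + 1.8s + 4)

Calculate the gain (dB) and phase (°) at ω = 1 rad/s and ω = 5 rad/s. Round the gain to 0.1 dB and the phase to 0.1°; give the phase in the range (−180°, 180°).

At s = jω = j1:
quadratic: (j1)² + 1.8·j1 + 4 = 3 + j1.8 → |·| ≈ 3.4986, ∠ ≈ 30.96°
|H| = 200 / 3.4986 ≈ 57.166
Gain = 20 log₁₀(57.166) ≈ 35.14 dB
∠H = 0.00° − 30.96° = -30.96°

At s = jω = j5:
quadratic: (j5)² + 1.8·j5 + 4 = -21 + j9 → |·| ≈ 22.847, ∠ ≈ 156.80°
|H| = 200 / 22.847 ≈ 8.7539
Gain = 20 log₁₀(8.7539) ≈ 18.84 dB
∠H = 0.00° − 156.80° = -156.80°

ω = 1: 35.1 dB, -31.0°; ω = 5: 18.8 dB, -156.8°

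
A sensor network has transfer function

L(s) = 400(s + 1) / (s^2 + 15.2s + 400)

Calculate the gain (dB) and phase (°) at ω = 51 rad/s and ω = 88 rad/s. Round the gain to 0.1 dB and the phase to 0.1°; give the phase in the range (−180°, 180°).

At s = jω = j51:
zero (s+1): 1 + j51 → |·| = √(1²+51²) = √2602 ≈ 51.01, ∠ = arctan(51/1) ≈ 88.88°
quadratic: (j51)² + 15.2·j51 + 400 = -2201 + j775.2 → |·| ≈ 2333.5, ∠ ≈ 160.60°
|L| = 400 · 51.01 / 2333.5 ≈ 8.7439
Gain = 20 log₁₀(8.7439) ≈ 18.83 dB
∠L = 88.88° − 160.60° = -71.72°

At s = jω = j88:
zero (s+1): 1 + j88 → |·| = √(1²+88²) = √7745 ≈ 88.006, ∠ = arctan(88/1) ≈ 89.35°
quadratic: (j88)² + 15.2·j88 + 400 = -7344 + j1337.6 → |·| ≈ 7464.8, ∠ ≈ 169.68°
|L| = 400 · 88.006 / 7464.8 ≈ 4.7158
Gain = 20 log₁₀(4.7158) ≈ 13.47 dB
∠L = 89.35° − 169.68° = -80.33°

ω = 51: 18.8 dB, -71.7°; ω = 88: 13.5 dB, -80.3°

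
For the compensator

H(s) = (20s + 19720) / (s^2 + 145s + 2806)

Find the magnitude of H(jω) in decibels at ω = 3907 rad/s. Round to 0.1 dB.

Substitute s = j3907:
Numerator: 20(j3907) + 19720 = 19720 + j78140
Denominator: (j3907)^2 + 145(j3907) + 2806 = -15261843 + j566515
|N| = √(19720² + 78140²) ≈ 80590, ∠N ≈ 75.84°
|D| = √(15261843² + 566515²) ≈ 1.5272e+07, ∠D ≈ 177.87°
|H| = 80590 / 1.5272e+07 ≈ 0.005277
Gain = 20 log₁₀(0.005277) ≈ -45.55 dB

-45.6 dB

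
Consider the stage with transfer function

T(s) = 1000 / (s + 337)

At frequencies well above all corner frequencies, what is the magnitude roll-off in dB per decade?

Each pole contributes −20 dB/decade at high frequency; each zero contributes +20 dB/decade.
Net: 0 zero(s) − 1 pole(s) → -20 dB/decade.

-20 dB/decade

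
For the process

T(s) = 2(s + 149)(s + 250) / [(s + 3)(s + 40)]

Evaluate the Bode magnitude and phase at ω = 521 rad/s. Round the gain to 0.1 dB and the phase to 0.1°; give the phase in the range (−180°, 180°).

7.2 dB, -36.9°

At s = jω = j521:
zero (s+149): 149 + j521 → |·| = √(149²+521²) = √293642 ≈ 541.89, ∠ = arctan(521/149) ≈ 74.04°
zero (s+250): 250 + j521 → |·| = √(250²+521²) = √333941 ≈ 577.88, ∠ = arctan(521/250) ≈ 64.37°
pole (s+3): 3 + j521 → |·| = √(3²+521²) = √271450 ≈ 521.01, ∠ = arctan(521/3) ≈ 89.67°
pole (s+40): 40 + j521 → |·| = √(40²+521²) = √273041 ≈ 522.53, ∠ = arctan(521/40) ≈ 85.61°
|T| = 2 · 3.1315e+05 / 2.7224e+05 ≈ 2.3005
Gain = 20 log₁₀(2.3005) ≈ 7.24 dB
∠T = 138.41° − 175.28° = -36.87°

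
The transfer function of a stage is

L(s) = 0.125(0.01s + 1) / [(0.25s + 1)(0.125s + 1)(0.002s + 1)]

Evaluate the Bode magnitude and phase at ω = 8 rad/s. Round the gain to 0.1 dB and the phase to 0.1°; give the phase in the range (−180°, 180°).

-28.0 dB, -104.8°

At ω = 8 rad/s:
zero (1 + j8·0.01) = 1 + j0.08 → |·| ≈ 1.0032, ∠ ≈ 4.57°
pole (1 + j8·0.25) = 1 + j2 → |·| ≈ 2.2361, ∠ ≈ 63.43°
pole (1 + j8·0.125) = 1 + j1 → |·| ≈ 1.4142, ∠ ≈ 45.00°
pole (1 + j8·0.002) = 1 + j0.016 → |·| ≈ 1.0001, ∠ ≈ 0.92°
|L| = 0.125 · 1.0032 / (2.2361 · 1.4142 · 1.0001) ≈ 0.039651
Gain = 20 log₁₀(0.039651) ≈ -28.03 dB
∠L = (4.57°) − (63.43° + 45.00° + 0.92°) = -104.78°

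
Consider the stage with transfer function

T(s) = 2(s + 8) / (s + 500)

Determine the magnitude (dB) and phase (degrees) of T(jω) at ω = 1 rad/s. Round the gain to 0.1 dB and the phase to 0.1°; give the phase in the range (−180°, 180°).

At s = jω = j1:
zero (s+8): 8 + j1 → |·| = √(8²+1²) = √65 ≈ 8.0623, ∠ = arctan(1/8) ≈ 7.13°
pole (s+500): 500 + j1 → |·| = √(500²+1²) = √250001 ≈ 500, ∠ = arctan(1/500) ≈ 0.11°
|T| = 2 · 8.0623 / 500 ≈ 0.032249
Gain = 20 log₁₀(0.032249) ≈ -29.83 dB
∠T = 7.13° − 0.11° = 7.02°

-29.8 dB, 7.0°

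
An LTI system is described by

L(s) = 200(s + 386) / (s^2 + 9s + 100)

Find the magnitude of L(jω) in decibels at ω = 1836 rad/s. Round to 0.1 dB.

-19.1 dB

At s = jω = j1836:
zero (s+386): 386 + j1836 → |·| = √(386²+1836²) = √3519892 ≈ 1876.1, ∠ = arctan(1836/386) ≈ 78.13°
quadratic: (j1836)² + 9·j1836 + 100 = -3370796 + j16524 → |·| ≈ 3.3708e+06, ∠ ≈ 179.72°
|L| = 200 · 1876.1 / 3.3708e+06 ≈ 0.11131
Gain = 20 log₁₀(0.11131) ≈ -19.07 dB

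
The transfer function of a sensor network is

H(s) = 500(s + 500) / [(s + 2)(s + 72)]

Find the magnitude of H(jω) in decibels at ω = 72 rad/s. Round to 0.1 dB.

30.7 dB

At s = jω = j72:
zero (s+500): 500 + j72 → |·| = √(500²+72²) = √255184 ≈ 505.16, ∠ = arctan(72/500) ≈ 8.19°
pole (s+2): 2 + j72 → |·| = √(2²+72²) = √5188 ≈ 72.028, ∠ = arctan(72/2) ≈ 88.41°
pole (s+72): 72 + j72 → |·| = √(72²+72²) = √10368 ≈ 101.82, ∠ = arctan(72/72) ≈ 45.00°
|H| = 500 · 505.16 / 7333.9 ≈ 34.44
Gain = 20 log₁₀(34.44) ≈ 30.74 dB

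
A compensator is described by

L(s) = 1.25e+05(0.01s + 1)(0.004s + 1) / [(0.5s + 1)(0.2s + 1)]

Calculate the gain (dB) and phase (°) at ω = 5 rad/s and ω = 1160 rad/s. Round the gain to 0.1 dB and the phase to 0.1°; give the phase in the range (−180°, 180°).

ω = 5: 90.3 dB, -109.2°; ω = 1160: 34.2 dB, -16.7°

At ω = 5 rad/s:
zero (1 + j5·0.01) = 1 + j0.05 → |·| ≈ 1.0012, ∠ ≈ 2.86°
zero (1 + j5·0.004) = 1 + j0.02 → |·| ≈ 1.0002, ∠ ≈ 1.15°
pole (1 + j5·0.5) = 1 + j2.5 → |·| ≈ 2.6926, ∠ ≈ 68.20°
pole (1 + j5·0.2) = 1 + j1 → |·| ≈ 1.4142, ∠ ≈ 45.00°
|L| = 1.25e+05 · 1.0012 · 1.0002 / (2.6926 · 1.4142) ≈ 32873
Gain = 20 log₁₀(32873) ≈ 90.34 dB
∠L = (2.86° + 1.15°) − (68.20° + 45.00°) = -109.19°

At ω = 1160 rad/s:
zero (1 + j1160·0.01) = 1 + j11.6 → |·| ≈ 11.643, ∠ ≈ 85.07°
zero (1 + j1160·0.004) = 1 + j4.64 → |·| ≈ 4.7465, ∠ ≈ 77.84°
pole (1 + j1160·0.5) = 1 + j580 → |·| ≈ 580, ∠ ≈ 89.90°
pole (1 + j1160·0.2) = 1 + j232 → |·| ≈ 232, ∠ ≈ 89.75°
|L| = 1.25e+05 · 11.643 · 4.7465 / (580 · 232) ≈ 51.337
Gain = 20 log₁₀(51.337) ≈ 34.21 dB
∠L = (85.07° + 77.84°) − (89.90° + 89.75°) = -16.74°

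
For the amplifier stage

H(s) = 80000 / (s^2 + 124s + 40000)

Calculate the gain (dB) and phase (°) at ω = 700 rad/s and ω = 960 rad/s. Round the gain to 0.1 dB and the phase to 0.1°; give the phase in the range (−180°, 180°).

ω = 700: -15.2 dB, -169.1°; ω = 960: -20.9 dB, -172.3°

At s = jω = j700:
quadratic: (j700)² + 124·j700 + 40000 = -450000 + j86800 → |·| ≈ 4.5829e+05, ∠ ≈ 169.08°
|H| = 80000 / 4.5829e+05 ≈ 0.17456
Gain = 20 log₁₀(0.17456) ≈ -15.16 dB
∠H = 0.00° − 169.08° = -169.08°

At s = jω = j960:
quadratic: (j960)² + 124·j960 + 40000 = -881600 + j119040 → |·| ≈ 8.896e+05, ∠ ≈ 172.31°
|H| = 80000 / 8.896e+05 ≈ 0.089928
Gain = 20 log₁₀(0.089928) ≈ -20.92 dB
∠H = 0.00° − 172.31° = -172.31°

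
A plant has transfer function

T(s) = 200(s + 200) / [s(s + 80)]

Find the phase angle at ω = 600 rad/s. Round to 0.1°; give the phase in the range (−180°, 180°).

-100.8°

At s = jω = j600:
zero (s+200): 200 + j600 → |·| = √(200²+600²) = √400000 ≈ 632.46, ∠ = arctan(600/200) ≈ 71.57°
pole (s+80): 80 + j600 → |·| = √(80²+600²) = √366400 ≈ 605.31, ∠ = arctan(600/80) ≈ 82.41°
pole at origin: |s| = 600, ∠ = 90.00° (in denominator)
∠T = 71.57° − 172.41° = -100.84°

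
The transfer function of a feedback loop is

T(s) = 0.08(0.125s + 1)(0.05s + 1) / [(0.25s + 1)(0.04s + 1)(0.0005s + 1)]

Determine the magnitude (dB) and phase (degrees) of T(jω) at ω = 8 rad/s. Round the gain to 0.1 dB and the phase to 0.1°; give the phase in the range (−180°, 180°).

At ω = 8 rad/s:
zero (1 + j8·0.125) = 1 + j1 → |·| ≈ 1.4142, ∠ ≈ 45.00°
zero (1 + j8·0.05) = 1 + j0.4 → |·| ≈ 1.077, ∠ ≈ 21.80°
pole (1 + j8·0.25) = 1 + j2 → |·| ≈ 2.2361, ∠ ≈ 63.43°
pole (1 + j8·0.04) = 1 + j0.32 → |·| ≈ 1.05, ∠ ≈ 17.74°
pole (1 + j8·0.0005) = 1 + j0.004 → |·| ≈ 1, ∠ ≈ 0.23°
|T| = 0.08 · 1.4142 · 1.077 / (2.2361 · 1.05 · 1) ≈ 0.051896
Gain = 20 log₁₀(0.051896) ≈ -25.70 dB
∠T = (45.00° + 21.80°) − (63.43° + 17.74° + 0.23°) = -14.60°

-25.7 dB, -14.6°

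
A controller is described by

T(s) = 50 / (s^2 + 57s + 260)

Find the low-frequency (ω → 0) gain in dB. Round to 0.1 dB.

-14.3 dB

T(0) = 50 / 260 ≈ 0.19231
20 log₁₀(0.19231) ≈ -14.32 dB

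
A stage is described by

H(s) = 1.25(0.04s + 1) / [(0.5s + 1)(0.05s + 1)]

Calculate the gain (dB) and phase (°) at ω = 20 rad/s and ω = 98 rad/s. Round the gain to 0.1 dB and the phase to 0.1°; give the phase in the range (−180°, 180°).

At ω = 20 rad/s:
zero (1 + j20·0.04) = 1 + j0.8 → |·| ≈ 1.2806, ∠ ≈ 38.66°
pole (1 + j20·0.5) = 1 + j10 → |·| ≈ 10.05, ∠ ≈ 84.29°
pole (1 + j20·0.05) = 1 + j1 → |·| ≈ 1.4142, ∠ ≈ 45.00°
|H| = 1.25 · 1.2806 / (10.05 · 1.4142) ≈ 0.11263
Gain = 20 log₁₀(0.11263) ≈ -18.97 dB
∠H = (38.66°) − (84.29° + 45.00°) = -90.63°

At ω = 98 rad/s:
zero (1 + j98·0.04) = 1 + j3.92 → |·| ≈ 4.0455, ∠ ≈ 75.69°
pole (1 + j98·0.5) = 1 + j49 → |·| ≈ 49.01, ∠ ≈ 88.83°
pole (1 + j98·0.05) = 1 + j4.9 → |·| ≈ 5.001, ∠ ≈ 78.47°
|H| = 1.25 · 4.0455 / (49.01 · 5.001) ≈ 0.020632
Gain = 20 log₁₀(0.020632) ≈ -33.71 dB
∠H = (75.69°) − (88.83° + 78.47°) = -91.61°

ω = 20: -19.0 dB, -90.6°; ω = 98: -33.7 dB, -91.6°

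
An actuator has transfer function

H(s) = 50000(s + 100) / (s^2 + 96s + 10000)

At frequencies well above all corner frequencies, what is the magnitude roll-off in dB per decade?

-20 dB/decade

Each pole contributes −20 dB/decade at high frequency; each zero contributes +20 dB/decade.
Net: 1 zero(s) − 2 pole(s) → -20 dB/decade.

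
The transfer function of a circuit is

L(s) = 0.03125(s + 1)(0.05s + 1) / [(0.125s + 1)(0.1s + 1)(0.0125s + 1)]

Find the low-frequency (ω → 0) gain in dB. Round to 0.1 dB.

L(0) = 0.03125 · 1 / 1 = 0.03125
20 log₁₀(0.03125) ≈ -30.10 dB

-30.1 dB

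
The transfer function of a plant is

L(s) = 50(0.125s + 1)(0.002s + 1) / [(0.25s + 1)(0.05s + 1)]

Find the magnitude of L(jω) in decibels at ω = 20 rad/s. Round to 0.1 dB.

25.4 dB

At ω = 20 rad/s:
zero (1 + j20·0.125) = 1 + j2.5 → |·| ≈ 2.6926, ∠ ≈ 68.20°
zero (1 + j20·0.002) = 1 + j0.04 → |·| ≈ 1.0008, ∠ ≈ 2.29°
pole (1 + j20·0.25) = 1 + j5 → |·| ≈ 5.099, ∠ ≈ 78.69°
pole (1 + j20·0.05) = 1 + j1 → |·| ≈ 1.4142, ∠ ≈ 45.00°
|L| = 50 · 2.6926 · 1.0008 / (5.099 · 1.4142) ≈ 18.685
Gain = 20 log₁₀(18.685) ≈ 25.43 dB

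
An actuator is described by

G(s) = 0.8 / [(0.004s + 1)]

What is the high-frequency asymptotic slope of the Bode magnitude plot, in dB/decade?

Each pole contributes −20 dB/decade at high frequency; each zero contributes +20 dB/decade.
Net: 0 zero(s) − 1 pole(s) → -20 dB/decade.

-20 dB/decade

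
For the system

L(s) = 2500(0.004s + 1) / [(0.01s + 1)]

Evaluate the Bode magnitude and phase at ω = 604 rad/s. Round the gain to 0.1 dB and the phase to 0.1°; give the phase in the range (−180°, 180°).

60.6 dB, -13.1°

At ω = 604 rad/s:
zero (1 + j604·0.004) = 1 + j2.416 → |·| ≈ 2.6148, ∠ ≈ 67.51°
pole (1 + j604·0.01) = 1 + j6.04 → |·| ≈ 6.1222, ∠ ≈ 80.60°
|L| = 2500 · 2.6148 / (6.1222) ≈ 1067.8
Gain = 20 log₁₀(1067.8) ≈ 60.57 dB
∠L = (67.51°) − (80.60°) = -13.09°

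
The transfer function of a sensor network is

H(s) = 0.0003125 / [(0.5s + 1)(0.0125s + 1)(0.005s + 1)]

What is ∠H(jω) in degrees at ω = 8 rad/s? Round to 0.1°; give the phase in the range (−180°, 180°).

At ω = 8 rad/s:
pole (1 + j8·0.5) = 1 + j4 → |·| ≈ 4.1231, ∠ ≈ 75.96°
pole (1 + j8·0.0125) = 1 + j0.1 → |·| ≈ 1.005, ∠ ≈ 5.71°
pole (1 + j8·0.005) = 1 + j0.04 → |·| ≈ 1.0008, ∠ ≈ 2.29°
∠H = (0°) − (75.96° + 5.71° + 2.29°) = -83.96°

-84.0°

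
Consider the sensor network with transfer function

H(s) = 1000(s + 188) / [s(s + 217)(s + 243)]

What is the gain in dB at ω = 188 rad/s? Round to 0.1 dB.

-35.9 dB

At s = jω = j188:
zero (s+188): 188 + j188 → |·| = √(188²+188²) = √70688 ≈ 265.87, ∠ = arctan(188/188) ≈ 45.00°
pole (s+217): 217 + j188 → |·| = √(217²+188²) = √82433 ≈ 287.11, ∠ = arctan(188/217) ≈ 40.90°
pole (s+243): 243 + j188 → |·| = √(243²+188²) = √94393 ≈ 307.23, ∠ = arctan(188/243) ≈ 37.73°
pole at origin: |s| = 188, ∠ = 90.00° (in denominator)
|H| = 1000 · 265.87 / 1.6583e+07 ≈ 0.016033
Gain = 20 log₁₀(0.016033) ≈ -35.90 dB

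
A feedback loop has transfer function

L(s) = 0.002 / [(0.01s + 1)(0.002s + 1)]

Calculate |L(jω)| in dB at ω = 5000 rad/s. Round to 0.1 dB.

-108.0 dB

At ω = 5000 rad/s:
pole (1 + j5000·0.01) = 1 + j50 → |·| ≈ 50.01, ∠ ≈ 88.85°
pole (1 + j5000·0.002) = 1 + j10 → |·| ≈ 10.05, ∠ ≈ 84.29°
|L| = 0.002 · 1 / (50.01 · 10.05) ≈ 3.9793e-06
Gain = 20 log₁₀(3.9793e-06) ≈ -108.00 dB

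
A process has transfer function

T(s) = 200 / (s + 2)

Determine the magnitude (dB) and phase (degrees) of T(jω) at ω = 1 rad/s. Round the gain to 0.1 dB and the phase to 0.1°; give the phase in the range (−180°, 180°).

39.0 dB, -26.6°

Substitute s = j1:
Numerator: 200 = 200 + j0
Denominator: (j1) + 2 = 2 + j1
|N| = √(200² + 0²) ≈ 200, ∠N ≈ 0.00°
|D| = √(2² + 1²) ≈ 2.2361, ∠D ≈ 26.57°
|T| = 200 / 2.2361 ≈ 89.441
Gain = 20 log₁₀(89.441) ≈ 39.03 dB
∠T = 0.00° − 26.57° = -26.57°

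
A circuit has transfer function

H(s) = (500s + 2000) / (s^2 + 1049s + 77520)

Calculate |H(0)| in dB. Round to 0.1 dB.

H(0) = 2000 / 77520 ≈ 0.0258
20 log₁₀(0.0258) ≈ -31.77 dB

-31.8 dB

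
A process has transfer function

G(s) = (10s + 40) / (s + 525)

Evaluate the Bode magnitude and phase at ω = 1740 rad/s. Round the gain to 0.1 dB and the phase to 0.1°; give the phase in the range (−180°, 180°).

Substitute s = j1740:
Numerator: 10(j1740) + 40 = 40 + j17400
Denominator: (j1740) + 525 = 525 + j1740
|N| = √(40² + 17400²) ≈ 17400, ∠N ≈ 89.87°
|D| = √(525² + 1740²) ≈ 1817.5, ∠D ≈ 73.21°
|G| = 17400 / 1817.5 ≈ 9.5736
Gain = 20 log₁₀(9.5736) ≈ 19.62 dB
∠G = 89.87° − 73.21° = 16.66°

19.6 dB, 16.7°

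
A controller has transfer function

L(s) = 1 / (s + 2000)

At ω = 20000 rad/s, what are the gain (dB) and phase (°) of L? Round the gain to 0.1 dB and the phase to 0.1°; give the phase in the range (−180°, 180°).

At s = jω = j20000:
pole (s+2000): 2000 + j20000 → |·| = √(2000²+20000²) = √404000000 ≈ 20100, ∠ = arctan(20000/2000) ≈ 84.29°
|L| = 1 / 20100 ≈ 4.9751e-05
Gain = 20 log₁₀(4.9751e-05) ≈ -86.06 dB
∠L = 0.00° − 84.29° = -84.29°

-86.1 dB, -84.3°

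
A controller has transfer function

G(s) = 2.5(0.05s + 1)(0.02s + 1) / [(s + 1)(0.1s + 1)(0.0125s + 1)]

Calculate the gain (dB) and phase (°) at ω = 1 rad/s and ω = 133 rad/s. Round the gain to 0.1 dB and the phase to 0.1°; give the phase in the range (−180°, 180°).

ω = 1: 4.9 dB, -47.4°; ω = 133: -37.2 dB, -83.4°

At ω = 1 rad/s:
zero (1 + j1·0.05) = 1 + j0.05 → |·| ≈ 1.0012, ∠ ≈ 2.86°
zero (1 + j1·0.02) = 1 + j0.02 → |·| ≈ 1.0002, ∠ ≈ 1.15°
pole (1 + j1·1) = 1 + j1 → |·| ≈ 1.4142, ∠ ≈ 45.00°
pole (1 + j1·0.1) = 1 + j0.1 → |·| ≈ 1.005, ∠ ≈ 5.71°
pole (1 + j1·0.0125) = 1 + j0.0125 → |·| ≈ 1.0001, ∠ ≈ 0.72°
|G| = 2.5 · 1.0012 · 1.0002 / (1.4142 · 1.005 · 1.0001) ≈ 1.7613
Gain = 20 log₁₀(1.7613) ≈ 4.92 dB
∠G = (2.86° + 1.15°) − (45.00° + 5.71° + 0.72°) = -47.42°

At ω = 133 rad/s:
zero (1 + j133·0.05) = 1 + j6.65 → |·| ≈ 6.7248, ∠ ≈ 81.45°
zero (1 + j133·0.02) = 1 + j2.66 → |·| ≈ 2.8418, ∠ ≈ 69.40°
pole (1 + j133·1) = 1 + j133 → |·| ≈ 133, ∠ ≈ 89.57°
pole (1 + j133·0.1) = 1 + j13.3 → |·| ≈ 13.338, ∠ ≈ 85.70°
pole (1 + j133·0.0125) = 1 + j1.6625 → |·| ≈ 1.9401, ∠ ≈ 58.97°
|G| = 2.5 · 6.7248 · 2.8418 / (133 · 13.338 · 1.9401) ≈ 0.013882
Gain = 20 log₁₀(0.013882) ≈ -37.15 dB
∠G = (81.45° + 69.40°) − (89.57° + 85.70° + 58.97°) = -83.39°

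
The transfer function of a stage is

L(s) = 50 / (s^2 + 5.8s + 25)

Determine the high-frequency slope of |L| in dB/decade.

Each pole contributes −20 dB/decade at high frequency; each zero contributes +20 dB/decade.
Net: 0 zero(s) − 2 pole(s) → -40 dB/decade.

-40 dB/decade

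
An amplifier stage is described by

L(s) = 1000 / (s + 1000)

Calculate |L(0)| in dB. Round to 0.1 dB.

0.0 dB

L(0) = 1000 / (1000) = 1
20 log₁₀(1) ≈ 0.00 dB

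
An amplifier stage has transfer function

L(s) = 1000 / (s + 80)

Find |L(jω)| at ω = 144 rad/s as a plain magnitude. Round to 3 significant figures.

At s = jω = j144:
pole (s+80): 80 + j144 → |·| = √(80²+144²) = √27136 ≈ 164.73, ∠ = arctan(144/80) ≈ 60.95°
|L| = 1000 / 164.73 ≈ 6.0705

6.07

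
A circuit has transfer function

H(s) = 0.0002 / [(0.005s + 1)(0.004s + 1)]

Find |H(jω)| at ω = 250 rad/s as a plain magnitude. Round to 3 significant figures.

At ω = 250 rad/s:
pole (1 + j250·0.005) = 1 + j1.25 → |·| ≈ 1.6008, ∠ ≈ 51.34°
pole (1 + j250·0.004) = 1 + j1 → |·| ≈ 1.4142, ∠ ≈ 45.00°
|H| = 0.0002 · 1 / (1.6008 · 1.4142) ≈ 8.8345e-05

8.83e-05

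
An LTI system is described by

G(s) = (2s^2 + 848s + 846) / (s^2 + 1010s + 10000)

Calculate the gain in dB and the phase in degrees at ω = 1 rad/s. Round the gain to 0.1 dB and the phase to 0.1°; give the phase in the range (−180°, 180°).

Substitute s = j1:
Numerator: 2(j1)^2 + 848(j1) + 846 = 844 + j848
Denominator: (j1)^2 + 1010(j1) + 10000 = 9999 + j1010
|N| = √(844² + 848²) ≈ 1196.4, ∠N ≈ 45.14°
|D| = √(9999² + 1010²) ≈ 10050, ∠D ≈ 5.77°
|G| = 1196.4 / 10050 ≈ 0.11904
Gain = 20 log₁₀(0.11904) ≈ -18.49 dB
∠G = 45.14° − 5.77° = 39.37°

-18.5 dB, 39.4°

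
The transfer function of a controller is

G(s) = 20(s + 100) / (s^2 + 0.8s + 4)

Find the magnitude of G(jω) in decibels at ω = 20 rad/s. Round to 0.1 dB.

14.2 dB

At s = jω = j20:
zero (s+100): 100 + j20 → |·| = √(100²+20²) = √10400 ≈ 101.98, ∠ = arctan(20/100) ≈ 11.31°
quadratic: (j20)² + 0.8·j20 + 4 = -396 + j16 → |·| ≈ 396.32, ∠ ≈ 177.69°
|G| = 20 · 101.98 / 396.32 ≈ 5.1463
Gain = 20 log₁₀(5.1463) ≈ 14.23 dB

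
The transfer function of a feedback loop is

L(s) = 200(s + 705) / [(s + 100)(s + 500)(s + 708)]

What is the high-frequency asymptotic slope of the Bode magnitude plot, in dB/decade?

-40 dB/decade

Each pole contributes −20 dB/decade at high frequency; each zero contributes +20 dB/decade.
Net: 1 zero(s) − 3 pole(s) → -40 dB/decade.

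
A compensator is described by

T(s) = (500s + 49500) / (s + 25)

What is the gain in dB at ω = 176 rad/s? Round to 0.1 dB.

Substitute s = j176:
Numerator: 500(j176) + 49500 = 49500 + j88000
Denominator: (j176) + 25 = 25 + j176
|N| = √(49500² + 88000²) ≈ 1.0097e+05, ∠N ≈ 60.64°
|D| = √(25² + 176²) ≈ 177.77, ∠D ≈ 81.92°
|T| = 1.0097e+05 / 177.77 ≈ 567.98
Gain = 20 log₁₀(567.98) ≈ 55.09 dB

55.1 dB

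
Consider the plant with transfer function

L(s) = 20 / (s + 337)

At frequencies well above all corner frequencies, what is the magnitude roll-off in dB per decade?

-20 dB/decade

Each pole contributes −20 dB/decade at high frequency; each zero contributes +20 dB/decade.
Net: 0 zero(s) − 1 pole(s) → -20 dB/decade.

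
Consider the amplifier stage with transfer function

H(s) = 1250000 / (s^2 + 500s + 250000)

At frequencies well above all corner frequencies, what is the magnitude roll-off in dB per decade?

-40 dB/decade

Each pole contributes −20 dB/decade at high frequency; each zero contributes +20 dB/decade.
Net: 0 zero(s) − 2 pole(s) → -40 dB/decade.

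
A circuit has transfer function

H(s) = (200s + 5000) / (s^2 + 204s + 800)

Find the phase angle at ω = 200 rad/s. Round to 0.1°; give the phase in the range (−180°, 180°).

-51.0°

Substitute s = j200:
Numerator: 200(j200) + 5000 = 5000 + j40000
Denominator: (j200)^2 + 204(j200) + 800 = -39200 + j40800
|N| = √(5000² + 40000²) ≈ 40311, ∠N ≈ 82.87°
|D| = √(39200² + 40800²) ≈ 56580, ∠D ≈ 133.85°
∠H = 82.87° − 133.85° = -50.98°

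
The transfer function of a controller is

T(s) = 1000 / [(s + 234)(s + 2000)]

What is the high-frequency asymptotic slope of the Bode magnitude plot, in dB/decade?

Each pole contributes −20 dB/decade at high frequency; each zero contributes +20 dB/decade.
Net: 0 zero(s) − 2 pole(s) → -40 dB/decade.

-40 dB/decade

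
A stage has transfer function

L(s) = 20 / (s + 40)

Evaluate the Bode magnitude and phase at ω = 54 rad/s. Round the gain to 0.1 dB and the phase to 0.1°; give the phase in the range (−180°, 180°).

Substitute s = j54:
Numerator: 20 = 20 + j0
Denominator: (j54) + 40 = 40 + j54
|N| = √(20² + 0²) ≈ 20, ∠N ≈ 0.00°
|D| = √(40² + 54²) ≈ 67.201, ∠D ≈ 53.47°
|L| = 20 / 67.201 ≈ 0.29761
Gain = 20 log₁₀(0.29761) ≈ -10.53 dB
∠L = 0.00° − 53.47° = -53.47°

-10.5 dB, -53.5°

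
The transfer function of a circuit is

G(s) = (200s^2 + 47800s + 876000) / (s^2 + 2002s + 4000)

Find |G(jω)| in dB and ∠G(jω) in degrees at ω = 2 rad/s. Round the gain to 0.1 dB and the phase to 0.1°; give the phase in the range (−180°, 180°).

Substitute s = j2:
Numerator: 200(j2)^2 + 47800(j2) + 876000 = 875200 + j95600
Denominator: (j2)^2 + 2002(j2) + 4000 = 3996 + j4004
|N| = √(875200² + 95600²) ≈ 8.8041e+05, ∠N ≈ 6.23°
|D| = √(3996² + 4004²) ≈ 5656.9, ∠D ≈ 45.06°
|G| = 8.8041e+05 / 5656.9 ≈ 155.63
Gain = 20 log₁₀(155.63) ≈ 43.84 dB
∠G = 6.23° − 45.06° = -38.83°

43.8 dB, -38.8°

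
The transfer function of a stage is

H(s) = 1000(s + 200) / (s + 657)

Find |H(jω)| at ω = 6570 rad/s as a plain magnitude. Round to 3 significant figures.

995

At s = jω = j6570:
zero (s+200): 200 + j6570 → |·| = √(200²+6570²) = √43204900 ≈ 6573, ∠ = arctan(6570/200) ≈ 88.26°
pole (s+657): 657 + j6570 → |·| = √(657²+6570²) = √43596549 ≈ 6602.8, ∠ = arctan(6570/657) ≈ 84.29°
|H| = 1000 · 6573 / 6602.8 ≈ 995.49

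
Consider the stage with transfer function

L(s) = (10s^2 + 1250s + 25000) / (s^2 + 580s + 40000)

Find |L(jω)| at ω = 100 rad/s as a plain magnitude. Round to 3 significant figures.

2.23

Substitute s = j100:
Numerator: 10(j100)^2 + 1250(j100) + 25000 = -75000 + j125000
Denominator: (j100)^2 + 580(j100) + 40000 = 30000 + j58000
|N| = √(75000² + 125000²) ≈ 1.4577e+05, ∠N ≈ 120.96°
|D| = √(30000² + 58000²) ≈ 65299, ∠D ≈ 62.65°
|L| = 1.4577e+05 / 65299 ≈ 2.2323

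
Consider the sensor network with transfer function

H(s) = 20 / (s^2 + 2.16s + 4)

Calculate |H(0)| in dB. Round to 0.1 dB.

14.0 dB

H(0) = 20 / 4 = 5
20 log₁₀(5) ≈ 13.98 dB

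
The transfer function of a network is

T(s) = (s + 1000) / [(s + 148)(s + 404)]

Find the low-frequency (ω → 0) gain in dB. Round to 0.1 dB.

-35.5 dB

T(0) = 1·1000 / (148·404) ≈ 0.016725
20 log₁₀(0.016725) ≈ -35.53 dB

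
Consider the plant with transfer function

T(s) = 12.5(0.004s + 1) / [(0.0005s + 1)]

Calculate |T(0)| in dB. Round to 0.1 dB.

T(0) = 12.5 · 1 / 1 = 12.5
20 log₁₀(12.5) ≈ 21.94 dB

21.9 dB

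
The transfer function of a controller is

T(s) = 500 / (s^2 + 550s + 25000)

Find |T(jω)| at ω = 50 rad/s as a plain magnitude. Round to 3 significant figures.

Substitute s = j50:
Numerator: 500 = 500 + j0
Denominator: (j50)^2 + 550(j50) + 25000 = 22500 + j27500
|N| = √(500² + 0²) ≈ 500, ∠N ≈ 0.00°
|D| = √(22500² + 27500²) ≈ 35532, ∠D ≈ 50.71°
|T| = 500 / 35532 ≈ 0.014072

0.0141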